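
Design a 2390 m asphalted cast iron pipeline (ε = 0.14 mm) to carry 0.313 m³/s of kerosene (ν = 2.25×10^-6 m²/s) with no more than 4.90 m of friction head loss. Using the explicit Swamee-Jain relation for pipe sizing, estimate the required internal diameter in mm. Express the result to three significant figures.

Swamee-Jain (Type III): D = 0.66·[ε^1.25·(LQ²/(gh_f))^4.75 + ν·Q^9.4·(L/(gh_f))^5.2]^0.04
LQ²/(gh_f) = 4.871; L/(gh_f) = 49.72
Term 1 = ε^1.25·(…)^4.75 = 0.0281; Term 2 = ν·Q^9.4·(…)^5.2 = 0.0271
D = 0.66·(0.0281 + 0.0271)^0.04 = 0.5878 m = 588 mm
Check: V = 1.15 m/s, Re = 3.01×10^5, f = 0.01660, h_f = 4.58 m ≈ 4.90 m ✓

D ≈ 588 mm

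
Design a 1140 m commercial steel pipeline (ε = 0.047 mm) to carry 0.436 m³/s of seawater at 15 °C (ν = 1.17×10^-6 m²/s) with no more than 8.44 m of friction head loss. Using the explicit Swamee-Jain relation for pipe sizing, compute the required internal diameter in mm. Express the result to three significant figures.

D ≈ 496 mm

Swamee-Jain (Type III): D = 0.66·[ε^1.25·(LQ²/(gh_f))^4.75 + ν·Q^9.4·(L/(gh_f))^5.2]^0.04
LQ²/(gh_f) = 2.617; L/(gh_f) = 13.77
Term 1 = ε^1.25·(…)^4.75 = 3.76×10^-4; Term 2 = ν·Q^9.4·(…)^5.2 = 4.00×10^-4
D = 0.66·(3.76×10^-4 + 4.00×10^-4)^0.04 = 0.4956 m = 496 mm
Check: V = 2.26 m/s, Re = 9.57×10^5, f = 0.01348, h_f = 8.07 m ≈ 8.44 m ✓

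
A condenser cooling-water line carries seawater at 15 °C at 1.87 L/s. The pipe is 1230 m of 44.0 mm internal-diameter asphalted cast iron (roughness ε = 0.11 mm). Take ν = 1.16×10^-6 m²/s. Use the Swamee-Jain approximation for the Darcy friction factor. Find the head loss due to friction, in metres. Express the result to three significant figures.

h_f ≈ 60.5 m

V = 4Q/(πD²) = 4·0.00187/(π·0.0440²) = 1.230 m/s
Re = VD/ν = 1.230·0.0440/1.16×10^-6 = 4.66×10^4 → turbulent
ε/D = 0.11/44.0 = 0.00250
Swamee-Jain: f = 0.02807
h_f = f(L/D)V²/(2g) = 0.02807·(1230/0.0440)·1.230²/(2·9.81) = 60.48 m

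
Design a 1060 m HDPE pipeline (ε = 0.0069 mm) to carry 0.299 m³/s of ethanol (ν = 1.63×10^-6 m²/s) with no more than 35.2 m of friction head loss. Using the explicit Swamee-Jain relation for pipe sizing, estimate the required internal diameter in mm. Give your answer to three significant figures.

Swamee-Jain (Type III): D = 0.66·[ε^1.25·(LQ²/(gh_f))^4.75 + ν·Q^9.4·(L/(gh_f))^5.2]^0.04
LQ²/(gh_f) = 0.2744; L/(gh_f) = 3.070
Term 1 = ε^1.25·(…)^4.75 = 7.61×10^-10; Term 2 = ν·Q^9.4·(…)^5.2 = 6.55×10^-9
D = 0.66·(7.61×10^-10 + 6.55×10^-9)^0.04 = 0.3120 m = 312 mm
Check: V = 3.91 m/s, Re = 7.49×10^5, f = 0.01263, h_f = 33.5 m ≈ 35.2 m ✓

D ≈ 312 mm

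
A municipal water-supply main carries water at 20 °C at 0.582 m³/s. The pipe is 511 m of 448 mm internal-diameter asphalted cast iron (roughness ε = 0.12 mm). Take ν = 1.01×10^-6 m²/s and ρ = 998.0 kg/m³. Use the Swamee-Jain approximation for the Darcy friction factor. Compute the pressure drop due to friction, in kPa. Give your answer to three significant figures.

Δp ≈ 118 kPa

V = 4Q/(πD²) = 4·0.582/(π·0.448²) = 3.692 m/s
Re = VD/ν = 3.692·0.448/1.01×10^-6 = 1.64×10^6 → turbulent
ε/D = 0.12/448 = 2.68×10^-4
Swamee-Jain: f = 0.01516
h_f = f(L/D)V²/(2g) = 0.01516·(511/0.448)·3.692²/(2·9.81) = 12.02 m
Δp = ρg·h_f = 998.0·9.81·12.02 = 117.7 kPa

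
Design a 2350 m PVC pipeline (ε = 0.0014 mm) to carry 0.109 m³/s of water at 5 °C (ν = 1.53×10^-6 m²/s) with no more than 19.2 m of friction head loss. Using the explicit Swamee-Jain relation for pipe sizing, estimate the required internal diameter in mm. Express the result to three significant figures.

D ≈ 284 mm

Swamee-Jain (Type III): D = 0.66·[ε^1.25·(LQ²/(gh_f))^4.75 + ν·Q^9.4·(L/(gh_f))^5.2]^0.04
LQ²/(gh_f) = 0.1482; L/(gh_f) = 12.48
Term 1 = ε^1.25·(…)^4.75 = 5.55×10^-12; Term 2 = ν·Q^9.4·(…)^5.2 = 6.86×10^-10
D = 0.66·(5.55×10^-12 + 6.86×10^-10)^0.04 = 0.2839 m = 284 mm
Check: V = 1.72 m/s, Re = 3.20×10^5, f = 0.01427, h_f = 17.9 m ≈ 19.2 m ✓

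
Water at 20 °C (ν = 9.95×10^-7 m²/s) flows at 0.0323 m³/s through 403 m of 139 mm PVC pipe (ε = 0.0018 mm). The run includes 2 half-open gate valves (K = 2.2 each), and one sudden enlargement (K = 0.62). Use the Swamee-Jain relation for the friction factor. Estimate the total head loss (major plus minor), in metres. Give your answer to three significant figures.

V = 4Q/(πD²) = 2.129 m/s; V²/2g = 0.2309 m
Re = 2.97×10^5, ε/D = 1.29×10^-5 → f = 0.01455 (Swamee-Jain)
Major: h_f = f(L/D)·V²/2g = 0.01455·2899·0.2309 = 9.741 m
Minor: ΣK = 5.02; h_m = ΣK·V²/2g = 1.159 m
Total H_L = 9.741 + 1.159 = 10.90 m

H_L ≈ 10.9 m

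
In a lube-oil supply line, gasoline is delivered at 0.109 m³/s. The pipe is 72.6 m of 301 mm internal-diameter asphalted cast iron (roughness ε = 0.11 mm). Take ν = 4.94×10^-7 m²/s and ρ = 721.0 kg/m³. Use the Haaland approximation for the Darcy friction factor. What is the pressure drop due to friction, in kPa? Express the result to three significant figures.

V = 4Q/(πD²) = 4·0.109/(π·0.301²) = 1.532 m/s
Re = VD/ν = 1.532·0.301/4.94×10^-7 = 9.33×10^5 → turbulent
ε/D = 0.11/301 = 3.65×10^-4
Haaland: f = 0.01620
h_f = f(L/D)V²/(2g) = 0.01620·(72.6/0.301)·1.532²/(2·9.81) = 0.4674 m
Δp = ρg·h_f = 721.0·9.81·0.4674 = 3.306 kPa

Δp ≈ 3.31 kPa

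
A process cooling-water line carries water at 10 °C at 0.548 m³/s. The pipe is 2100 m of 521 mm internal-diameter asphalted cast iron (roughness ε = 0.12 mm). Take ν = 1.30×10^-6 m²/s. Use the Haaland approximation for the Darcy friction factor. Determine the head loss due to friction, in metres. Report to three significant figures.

h_f ≈ 20.2 m

V = 4Q/(πD²) = 4·0.548/(π·0.521²) = 2.570 m/s
Re = VD/ν = 2.570·0.521/1.30×10^-6 = 1.03×10^6 → turbulent
ε/D = 0.12/521 = 2.30×10^-4
Haaland: f = 0.01491
h_f = f(L/D)V²/(2g) = 0.01491·(2100/0.521)·2.570²/(2·9.81) = 20.23 m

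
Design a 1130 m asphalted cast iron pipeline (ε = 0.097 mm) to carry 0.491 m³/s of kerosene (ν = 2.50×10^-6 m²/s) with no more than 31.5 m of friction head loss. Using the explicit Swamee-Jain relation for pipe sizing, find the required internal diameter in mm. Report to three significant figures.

Swamee-Jain (Type III): D = 0.66·[ε^1.25·(LQ²/(gh_f))^4.75 + ν·Q^9.4·(L/(gh_f))^5.2]^0.04
LQ²/(gh_f) = 0.8816; L/(gh_f) = 3.657
Term 1 = ε^1.25·(…)^4.75 = 5.29×10^-6; Term 2 = ν·Q^9.4·(…)^5.2 = 2.64×10^-6
D = 0.66·(5.29×10^-6 + 2.64×10^-6)^0.04 = 0.4126 m = 413 mm
Check: V = 3.67 m/s, Re = 6.06×10^5, f = 0.01560, h_f = 29.4 m ≈ 31.5 m ✓

D ≈ 413 mm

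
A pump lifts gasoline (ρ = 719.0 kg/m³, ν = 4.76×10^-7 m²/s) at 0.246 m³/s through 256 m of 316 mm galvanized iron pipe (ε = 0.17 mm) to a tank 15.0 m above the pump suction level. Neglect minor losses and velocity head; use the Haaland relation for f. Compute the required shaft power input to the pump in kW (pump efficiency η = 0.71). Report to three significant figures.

V = 4Q/(πD²) = 3.137 m/s; Re = 2.08×10^6; ε/D = 5.38×10^-4; f = 0.01722
h_f = f(L/D)V²/2g = 6.994 m
Total head H = z + h_f = 15.0 + 6.994 = 21.99 m
P_hyd = ρgQH = 719.0·9.81·0.246·21.99 = 38.16 kW
P_shaft = P_hyd/η = 38.16/0.71 = 53.75 kW

P_shaft ≈ 53.7 kW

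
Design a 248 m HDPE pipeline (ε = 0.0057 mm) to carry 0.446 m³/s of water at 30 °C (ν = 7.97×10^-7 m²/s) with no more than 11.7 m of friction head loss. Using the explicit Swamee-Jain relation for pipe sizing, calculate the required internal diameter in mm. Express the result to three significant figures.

Swamee-Jain (Type III): D = 0.66·[ε^1.25·(LQ²/(gh_f))^4.75 + ν·Q^9.4·(L/(gh_f))^5.2]^0.04
LQ²/(gh_f) = 0.4298; L/(gh_f) = 2.161
Term 1 = ε^1.25·(…)^4.75 = 5.04×10^-9; Term 2 = ν·Q^9.4·(…)^5.2 = 2.21×10^-8
D = 0.66·(5.04×10^-9 + 2.21×10^-8)^0.04 = 0.3288 m = 329 mm
Check: V = 5.25 m/s, Re = 2.17×10^6, f = 0.01088, h_f = 11.5 m ≈ 11.7 m ✓

D ≈ 329 mm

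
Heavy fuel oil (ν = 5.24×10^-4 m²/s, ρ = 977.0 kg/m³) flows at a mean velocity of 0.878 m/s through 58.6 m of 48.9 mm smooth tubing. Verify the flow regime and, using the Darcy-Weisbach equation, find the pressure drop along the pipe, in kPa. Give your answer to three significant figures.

Re = VD/ν = 0.878·0.04890/5.24×10^-4 = 81.9 → laminar (Re < 2300)
f = 64/Re = 0.7811
h_f = f(L/D)V²/(2g) = 0.7811·(58.6/0.04890)·0.878²/(2·9.81) = 36.78 m
Δp = ρg·h_f = 977.0·9.81·36.78 = 352.5 kPa

Δp ≈ 352 kPa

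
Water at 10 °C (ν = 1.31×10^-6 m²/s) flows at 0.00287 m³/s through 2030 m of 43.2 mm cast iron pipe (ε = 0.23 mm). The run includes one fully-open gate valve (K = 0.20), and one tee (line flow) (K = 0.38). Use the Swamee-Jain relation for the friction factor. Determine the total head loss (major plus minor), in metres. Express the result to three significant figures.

H_L ≈ 300 m

V = 4Q/(πD²) = 1.958 m/s; V²/2g = 0.1954 m
Re = 6.46×10^4, ε/D = 0.00532 → f = 0.03264 (Swamee-Jain)
Major: h_f = f(L/D)·V²/2g = 0.03264·46991·0.1954 = 299.7 m
Minor: ΣK = 0.580; h_m = ΣK·V²/2g = 0.1133 m
Total H_L = 299.7 + 0.1133 = 299.8 m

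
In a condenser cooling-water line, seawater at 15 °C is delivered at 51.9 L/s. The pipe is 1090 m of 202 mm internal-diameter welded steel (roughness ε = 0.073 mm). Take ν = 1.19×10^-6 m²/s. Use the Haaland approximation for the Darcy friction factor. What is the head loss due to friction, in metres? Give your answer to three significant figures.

V = 4Q/(πD²) = 4·0.0519/(π·0.202²) = 1.619 m/s
Re = VD/ν = 1.619·0.202/1.19×10^-6 = 2.75×10^5 → turbulent
ε/D = 0.073/202 = 3.61×10^-4
Haaland: f = 0.01734
h_f = f(L/D)V²/(2g) = 0.01734·(1090/0.202)·1.619²/(2·9.81) = 12.51 m

h_f ≈ 12.5 m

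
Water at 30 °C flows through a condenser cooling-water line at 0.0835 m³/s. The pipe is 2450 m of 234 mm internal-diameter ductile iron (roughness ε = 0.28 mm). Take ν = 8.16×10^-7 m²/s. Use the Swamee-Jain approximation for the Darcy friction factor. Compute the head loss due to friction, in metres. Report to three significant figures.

h_f ≈ 42.5 m

V = 4Q/(πD²) = 4·0.0835/(π·0.234²) = 1.942 m/s
Re = VD/ν = 1.942·0.234/8.16×10^-7 = 5.57×10^5 → turbulent
ε/D = 0.28/234 = 0.00120
Swamee-Jain: f = 0.02111
h_f = f(L/D)V²/(2g) = 0.02111·(2450/0.234)·1.942²/(2·9.81) = 42.47 m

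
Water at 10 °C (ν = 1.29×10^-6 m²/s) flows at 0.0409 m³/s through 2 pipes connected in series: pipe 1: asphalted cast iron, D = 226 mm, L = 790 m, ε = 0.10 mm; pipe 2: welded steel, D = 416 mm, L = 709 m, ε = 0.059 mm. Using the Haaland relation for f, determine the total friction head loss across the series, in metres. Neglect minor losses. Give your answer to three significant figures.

Pipe 1: V = 1.020 m/s, Re = 1.79×10^5, ε/D = 4.42×10^-4, f = 0.01853, h_1 = f(L/D)V²/2g = 3.432 m
Pipe 2: V = 0.3009 m/s, Re = 9.70×10^4, ε/D = 1.42×10^-4, f = 0.01856, h_2 = f(L/D)V²/2g = 0.1460 m
Series → Q common, losses add: H = Σh = 3.578 m

H ≈ 3.58 m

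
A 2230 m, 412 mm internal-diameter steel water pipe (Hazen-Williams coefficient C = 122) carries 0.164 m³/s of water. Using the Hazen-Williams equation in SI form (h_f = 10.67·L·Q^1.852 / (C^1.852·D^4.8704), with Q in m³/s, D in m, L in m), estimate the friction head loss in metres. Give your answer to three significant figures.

h_f = 10.67·2230·0.164^1.852 / (122^1.852·0.412^4.8704) = 8.591 m

h_f ≈ 8.59 m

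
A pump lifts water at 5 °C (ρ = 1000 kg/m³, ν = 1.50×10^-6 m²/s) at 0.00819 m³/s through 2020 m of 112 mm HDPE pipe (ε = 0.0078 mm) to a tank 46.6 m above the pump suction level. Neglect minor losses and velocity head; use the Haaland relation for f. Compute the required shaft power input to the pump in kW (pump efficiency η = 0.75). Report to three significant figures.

P_shaft ≈ 6.35 kW

V = 4Q/(πD²) = 0.8313 m/s; Re = 6.21×10^4; ε/D = 6.96×10^-5; f = 0.01996
h_f = f(L/D)V²/2g = 12.68 m
Total head H = z + h_f = 46.6 + 12.68 = 59.28 m
P_hyd = ρgQH = 1000·9.81·0.00819·59.28 = 4.763 kW
P_shaft = P_hyd/η = 4.763/0.75 = 6.350 kW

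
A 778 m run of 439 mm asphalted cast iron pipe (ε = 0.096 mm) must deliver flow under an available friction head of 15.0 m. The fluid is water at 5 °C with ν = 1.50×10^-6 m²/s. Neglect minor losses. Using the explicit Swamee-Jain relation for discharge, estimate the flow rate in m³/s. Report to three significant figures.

Swamee-Jain (Type II): Q = -0.965·√(gD⁵h_f/L)·ln[ε/(3.7D) + √(3.17ν²L/(gD³h_f))]
√(gD⁵h_f/L) = √(9.81·0.439⁵·15.0/778) = 0.05553
ε/(3.7D) = 5.91×10^-5; √(3.17ν²L/(gD³h_f)) = 2.11×10^-5
Q = -0.965·0.05553·ln(8.021×10^-5) = 0.5054 m³/s
Check: V = 3.34 m/s, Re = 9.77×10^5, f = 0.01499, h_f = 15.1 m ≈ 15.0 m ✓

Q ≈ 0.505 m³/s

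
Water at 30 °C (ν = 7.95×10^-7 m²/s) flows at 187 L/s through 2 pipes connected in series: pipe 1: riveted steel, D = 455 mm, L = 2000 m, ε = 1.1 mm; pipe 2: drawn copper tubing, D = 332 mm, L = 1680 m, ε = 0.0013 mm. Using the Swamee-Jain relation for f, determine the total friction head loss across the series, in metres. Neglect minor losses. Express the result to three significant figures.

H ≈ 21.7 m

Pipe 1: V = 1.150 m/s, Re = 6.58×10^5, ε/D = 0.00242, f = 0.02498, h_1 = f(L/D)V²/2g = 7.404 m
Pipe 2: V = 2.160 m/s, Re = 9.02×10^5, ε/D = 3.92×10^-6, f = 0.01190, h_2 = f(L/D)V²/2g = 14.32 m
Series → Q common, losses add: H = Σh = 21.73 m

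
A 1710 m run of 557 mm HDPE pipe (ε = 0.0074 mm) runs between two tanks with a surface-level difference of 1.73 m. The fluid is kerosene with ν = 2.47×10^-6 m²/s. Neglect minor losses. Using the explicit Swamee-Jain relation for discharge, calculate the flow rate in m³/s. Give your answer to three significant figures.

Swamee-Jain (Type II): Q = -0.965·√(gD⁵h_f/L)·ln[ε/(3.7D) + √(3.17ν²L/(gD³h_f))]
√(gD⁵h_f/L) = √(9.81·0.557⁵·1.73/1710) = 0.02307
ε/(3.7D) = 3.59×10^-6; √(3.17ν²L/(gD³h_f)) = 1.06×10^-4
Q = -0.965·0.02307·ln(1.098×10^-4) = 0.2029 m³/s
Check: V = 0.833 m/s, Re = 1.88×10^5, f = 0.01584, h_f = 1.72 m ≈ 1.73 m ✓

Q ≈ 0.203 m³/s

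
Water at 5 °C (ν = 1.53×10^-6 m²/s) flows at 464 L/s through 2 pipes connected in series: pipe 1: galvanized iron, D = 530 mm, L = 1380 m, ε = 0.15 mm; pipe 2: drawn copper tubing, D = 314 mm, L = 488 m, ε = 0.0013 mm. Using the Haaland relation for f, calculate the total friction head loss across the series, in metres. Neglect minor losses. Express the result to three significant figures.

H ≈ 41.3 m

Pipe 1: V = 2.103 m/s, Re = 7.29×10^5, ε/D = 2.83×10^-4, f = 0.01567, h_1 = f(L/D)V²/2g = 9.197 m
Pipe 2: V = 5.992 m/s, Re = 1.23×10^6, ε/D = 4.14×10^-6, f = 0.01127, h_2 = f(L/D)V²/2g = 32.06 m
Series → Q common, losses add: H = Σh = 41.26 m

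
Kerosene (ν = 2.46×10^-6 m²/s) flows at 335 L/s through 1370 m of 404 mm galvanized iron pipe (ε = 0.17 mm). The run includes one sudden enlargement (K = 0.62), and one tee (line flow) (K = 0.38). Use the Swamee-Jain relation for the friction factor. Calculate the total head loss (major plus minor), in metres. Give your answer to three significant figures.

V = 4Q/(πD²) = 2.613 m/s; V²/2g = 0.3481 m
Re = 4.29×10^5, ε/D = 4.21×10^-4 → f = 0.01742 (Swamee-Jain)
Major: h_f = f(L/D)·V²/2g = 0.01742·3391·0.3481 = 20.56 m
Minor: ΣK = 1.00; h_m = ΣK·V²/2g = 0.3481 m
Total H_L = 20.56 + 0.3481 = 20.91 m

H_L ≈ 20.9 m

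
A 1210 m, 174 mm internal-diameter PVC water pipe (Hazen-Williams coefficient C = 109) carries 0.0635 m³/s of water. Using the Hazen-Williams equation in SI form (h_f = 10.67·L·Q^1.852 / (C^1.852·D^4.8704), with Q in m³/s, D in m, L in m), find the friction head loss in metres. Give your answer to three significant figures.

h_f ≈ 65.9 m

h_f = 10.67·1210·0.0635^1.852 / (109^1.852·0.174^4.8704) = 65.95 m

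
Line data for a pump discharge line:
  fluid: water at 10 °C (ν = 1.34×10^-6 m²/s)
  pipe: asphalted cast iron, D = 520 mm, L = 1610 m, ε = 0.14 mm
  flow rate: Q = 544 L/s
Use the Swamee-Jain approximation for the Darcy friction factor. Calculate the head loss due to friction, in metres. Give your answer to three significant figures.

h_f ≈ 16.0 m

V = 4Q/(πD²) = 4·0.544/(π·0.520²) = 2.562 m/s
Re = VD/ν = 2.562·0.520/1.34×10^-6 = 9.94×10^5 → turbulent
ε/D = 0.14/520 = 2.69×10^-4
Swamee-Jain: f = 0.01548
h_f = f(L/D)V²/(2g) = 0.01548·(1610/0.520)·2.562²/(2·9.81) = 16.03 m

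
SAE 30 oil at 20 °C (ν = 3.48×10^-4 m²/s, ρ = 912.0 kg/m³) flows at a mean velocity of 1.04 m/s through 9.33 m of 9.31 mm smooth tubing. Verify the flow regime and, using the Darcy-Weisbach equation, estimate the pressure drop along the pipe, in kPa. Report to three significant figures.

Re = VD/ν = 1.04·0.009310/3.48×10^-4 = 27.8 → laminar (Re < 2300)
f = 64/Re = 2.300
h_f = f(L/D)V²/(2g) = 2.300·(9.33/0.009310)·1.04²/(2·9.81) = 127.1 m
Δp = ρg·h_f = 912.0·9.81·127.1 = 1137 kPa

Δp ≈ 1140 kPa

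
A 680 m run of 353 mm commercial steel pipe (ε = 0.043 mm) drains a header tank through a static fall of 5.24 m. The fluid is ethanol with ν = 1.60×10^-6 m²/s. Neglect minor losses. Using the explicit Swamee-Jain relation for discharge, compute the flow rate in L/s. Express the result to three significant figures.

Q ≈ 185 L/s

Swamee-Jain (Type II): Q = -0.965·√(gD⁵h_f/L)·ln[ε/(3.7D) + √(3.17ν²L/(gD³h_f))]
√(gD⁵h_f/L) = √(9.81·0.353⁵·5.24/680) = 0.02036
ε/(3.7D) = 3.29×10^-5; √(3.17ν²L/(gD³h_f)) = 4.94×10^-5
Q = -0.965·0.02036·ln(8.232×10^-5) = 0.1847 m³/s
Check: V = 1.89 m/s, Re = 4.16×10^5, f = 0.01502, h_f = 5.25 m ≈ 5.24 m ✓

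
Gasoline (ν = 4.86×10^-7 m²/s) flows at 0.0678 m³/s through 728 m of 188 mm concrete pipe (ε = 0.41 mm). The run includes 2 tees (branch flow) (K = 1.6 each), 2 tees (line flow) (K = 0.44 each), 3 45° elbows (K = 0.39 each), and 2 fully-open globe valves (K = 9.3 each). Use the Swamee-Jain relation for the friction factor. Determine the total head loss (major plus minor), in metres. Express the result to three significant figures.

V = 4Q/(πD²) = 2.442 m/s; V²/2g = 0.3041 m
Re = 9.45×10^5, ε/D = 0.00218 → f = 0.02423 (Swamee-Jain)
Major: h_f = f(L/D)·V²/2g = 0.02423·3872·0.3041 = 28.53 m
Minor: ΣK = 23.9; h_m = ΣK·V²/2g = 7.252 m
Total H_L = 28.53 + 7.252 = 35.78 m

H_L ≈ 35.8 m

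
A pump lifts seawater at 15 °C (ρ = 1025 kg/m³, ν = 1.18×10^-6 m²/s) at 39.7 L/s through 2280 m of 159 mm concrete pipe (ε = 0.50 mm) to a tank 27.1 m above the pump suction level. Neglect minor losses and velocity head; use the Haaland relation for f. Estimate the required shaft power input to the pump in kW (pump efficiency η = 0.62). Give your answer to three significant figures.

P_shaft ≈ 68.2 kW

V = 4Q/(πD²) = 1.999 m/s; Re = 2.69×10^5; ε/D = 0.00314; f = 0.02700
h_f = f(L/D)V²/2g = 78.90 m
Total head H = z + h_f = 27.1 + 78.90 = 106.0 m
P_hyd = ρgQH = 1025·9.81·0.0397·106.0 = 42.31 kW
P_shaft = P_hyd/η = 42.31/0.62 = 68.25 kW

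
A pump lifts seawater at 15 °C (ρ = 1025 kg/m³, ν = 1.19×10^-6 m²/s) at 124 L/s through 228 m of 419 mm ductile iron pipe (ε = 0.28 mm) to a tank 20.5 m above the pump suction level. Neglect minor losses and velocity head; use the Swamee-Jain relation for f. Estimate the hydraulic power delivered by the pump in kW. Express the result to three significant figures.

P_hyd ≈ 26.1 kW

V = 4Q/(πD²) = 0.8993 m/s; Re = 3.17×10^5; ε/D = 6.68×10^-4; f = 0.01917
h_f = f(L/D)V²/2g = 0.4301 m
Total head H = z + h_f = 20.5 + 0.4301 = 20.93 m
P_hyd = ρgQH = 1025·9.81·0.124·20.93 = 26.10 kW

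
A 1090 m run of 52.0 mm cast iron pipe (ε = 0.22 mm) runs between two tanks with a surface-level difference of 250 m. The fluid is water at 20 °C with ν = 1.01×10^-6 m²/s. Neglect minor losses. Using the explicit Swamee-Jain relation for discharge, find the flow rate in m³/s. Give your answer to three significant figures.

Q ≈ 0.00597 m³/s

Swamee-Jain (Type II): Q = -0.965·√(gD⁵h_f/L)·ln[ε/(3.7D) + √(3.17ν²L/(gD³h_f))]
√(gD⁵h_f/L) = √(9.81·0.0520⁵·250/1090) = 9.249×10^-4
ε/(3.7D) = 0.00114; √(3.17ν²L/(gD³h_f)) = 1.01×10^-4
Q = -0.965·9.249×10^-4·ln(0.001245) = 0.005970 m³/s
Check: V = 2.81 m/s, Re = 1.45×10^5, f = 0.02983, h_f = 252 m ≈ 250 m ✓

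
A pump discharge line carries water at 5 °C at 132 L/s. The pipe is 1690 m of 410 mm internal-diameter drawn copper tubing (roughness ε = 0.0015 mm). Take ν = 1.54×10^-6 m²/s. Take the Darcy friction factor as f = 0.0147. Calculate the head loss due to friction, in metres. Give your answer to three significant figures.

V = 4Q/(πD²) = 4·0.132/(π·0.410²) = 0.9998 m/s
h_f = f(L/D)V²/(2g) = 0.01470·(1690/0.410)·0.9998²/(2·9.81) = 3.087 m

h_f ≈ 3.09 m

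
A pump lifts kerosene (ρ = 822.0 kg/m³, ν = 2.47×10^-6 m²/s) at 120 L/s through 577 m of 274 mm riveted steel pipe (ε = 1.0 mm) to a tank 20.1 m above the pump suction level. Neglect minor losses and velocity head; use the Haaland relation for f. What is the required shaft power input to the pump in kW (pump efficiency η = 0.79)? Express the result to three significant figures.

V = 4Q/(πD²) = 2.035 m/s; Re = 2.26×10^5; ε/D = 0.00365; f = 0.02819
h_f = f(L/D)V²/2g = 12.53 m
Total head H = z + h_f = 20.1 + 12.53 = 32.63 m
P_hyd = ρgQH = 822.0·9.81·0.120·32.63 = 31.58 kW
P_shaft = P_hyd/η = 31.58/0.79 = 39.97 kW

P_shaft ≈ 40.0 kW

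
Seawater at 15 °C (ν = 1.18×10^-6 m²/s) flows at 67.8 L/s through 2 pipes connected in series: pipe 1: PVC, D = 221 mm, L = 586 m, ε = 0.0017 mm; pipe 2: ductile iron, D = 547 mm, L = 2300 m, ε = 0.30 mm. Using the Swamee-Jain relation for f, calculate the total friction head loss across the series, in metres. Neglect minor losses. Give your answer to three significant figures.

H ≈ 6.35 m

Pipe 1: V = 1.767 m/s, Re = 3.31×10^5, ε/D = 7.69×10^-6, f = 0.01421, h_1 = f(L/D)V²/2g = 5.999 m
Pipe 2: V = 0.2885 m/s, Re = 1.34×10^5, ε/D = 5.48×10^-4, f = 0.01994, h_2 = f(L/D)V²/2g = 0.3557 m
Series → Q common, losses add: H = Σh = 6.355 m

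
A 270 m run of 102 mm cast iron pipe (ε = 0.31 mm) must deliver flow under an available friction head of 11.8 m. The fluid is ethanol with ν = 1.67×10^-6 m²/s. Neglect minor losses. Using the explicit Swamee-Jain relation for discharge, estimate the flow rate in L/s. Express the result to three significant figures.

Swamee-Jain (Type II): Q = -0.965·√(gD⁵h_f/L)·ln[ε/(3.7D) + √(3.17ν²L/(gD³h_f))]
√(gD⁵h_f/L) = √(9.81·0.102⁵·11.8/270) = 0.002176
ε/(3.7D) = 8.21×10^-4; √(3.17ν²L/(gD³h_f)) = 1.39×10^-4
Q = -0.965·0.002176·ln(9.608×10^-4) = 0.01459 m³/s
Check: V = 1.79 m/s, Re = 1.09×10^5, f = 0.02769, h_f = 11.9 m ≈ 11.8 m ✓

Q ≈ 14.6 L/s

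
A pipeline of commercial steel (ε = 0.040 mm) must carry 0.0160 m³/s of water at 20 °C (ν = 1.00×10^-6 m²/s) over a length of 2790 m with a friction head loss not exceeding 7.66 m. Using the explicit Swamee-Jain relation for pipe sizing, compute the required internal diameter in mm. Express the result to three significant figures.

Swamee-Jain (Type III): D = 0.66·[ε^1.25·(LQ²/(gh_f))^4.75 + ν·Q^9.4·(L/(gh_f))^5.2]^0.04
LQ²/(gh_f) = 0.009505; L/(gh_f) = 37.13
Term 1 = ε^1.25·(…)^4.75 = 7.90×10^-16; Term 2 = ν·Q^9.4·(…)^5.2 = 1.91×10^-15
D = 0.66·(7.90×10^-16 + 1.91×10^-15)^0.04 = 0.1725 m = 173 mm
Check: V = 0.685 m/s, Re = 1.18×10^5, f = 0.01867, h_f = 7.21 m ≈ 7.66 m ✓

D ≈ 173 mm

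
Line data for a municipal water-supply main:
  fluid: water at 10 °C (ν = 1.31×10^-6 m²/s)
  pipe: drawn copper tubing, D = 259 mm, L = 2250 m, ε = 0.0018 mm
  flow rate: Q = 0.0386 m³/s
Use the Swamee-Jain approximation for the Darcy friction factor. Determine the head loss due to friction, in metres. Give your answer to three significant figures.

h_f ≈ 3.95 m

V = 4Q/(πD²) = 4·0.0386/(π·0.259²) = 0.7327 m/s
Re = VD/ν = 0.7327·0.259/1.31×10^-6 = 1.45×10^5 → turbulent
ε/D = 0.0018/259 = 6.95×10^-6
Swamee-Jain: f = 0.01661
h_f = f(L/D)V²/(2g) = 0.01661·(2250/0.259)·0.7327²/(2·9.81) = 3.948 m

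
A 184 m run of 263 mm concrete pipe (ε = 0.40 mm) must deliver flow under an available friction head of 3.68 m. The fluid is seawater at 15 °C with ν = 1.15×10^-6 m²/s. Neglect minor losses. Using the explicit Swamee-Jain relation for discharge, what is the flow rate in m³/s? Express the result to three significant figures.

Q ≈ 0.117 m³/s

Swamee-Jain (Type II): Q = -0.965·√(gD⁵h_f/L)·ln[ε/(3.7D) + √(3.17ν²L/(gD³h_f))]
√(gD⁵h_f/L) = √(9.81·0.263⁵·3.68/184) = 0.01571
ε/(3.7D) = 4.11×10^-4; √(3.17ν²L/(gD³h_f)) = 3.43×10^-5
Q = -0.965·0.01571·ln(4.453×10^-4) = 0.1170 m³/s
Check: V = 2.15 m/s, Re = 4.93×10^5, f = 0.02237, h_f = 3.70 m ≈ 3.68 m ✓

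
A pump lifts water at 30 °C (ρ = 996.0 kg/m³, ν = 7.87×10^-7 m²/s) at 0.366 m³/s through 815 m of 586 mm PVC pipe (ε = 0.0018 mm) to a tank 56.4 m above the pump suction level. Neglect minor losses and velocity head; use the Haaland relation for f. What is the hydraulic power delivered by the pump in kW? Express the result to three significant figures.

V = 4Q/(πD²) = 1.357 m/s; Re = 1.01×10^6; ε/D = 3.07×10^-6; f = 0.01162
h_f = f(L/D)V²/2g = 1.516 m
Total head H = z + h_f = 56.4 + 1.516 = 57.92 m
P_hyd = ρgQH = 996.0·9.81·0.366·57.92 = 207.1 kW

P_hyd ≈ 207 kW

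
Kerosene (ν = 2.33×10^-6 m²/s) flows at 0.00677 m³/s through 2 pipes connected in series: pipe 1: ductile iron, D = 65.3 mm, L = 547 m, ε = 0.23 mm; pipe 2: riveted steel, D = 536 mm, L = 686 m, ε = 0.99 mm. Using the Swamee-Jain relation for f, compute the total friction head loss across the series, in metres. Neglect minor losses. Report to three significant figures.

H ≈ 51.8 m

Pipe 1: V = 2.021 m/s, Re = 5.67×10^4, ε/D = 0.00352, f = 0.02970, h_1 = f(L/D)V²/2g = 51.81 m
Pipe 2: V = 0.03000 m/s, Re = 6900, ε/D = 0.00185, f = 0.03698, h_2 = f(L/D)V²/2g = 0.002172 m
Series → Q common, losses add: H = Σh = 51.81 m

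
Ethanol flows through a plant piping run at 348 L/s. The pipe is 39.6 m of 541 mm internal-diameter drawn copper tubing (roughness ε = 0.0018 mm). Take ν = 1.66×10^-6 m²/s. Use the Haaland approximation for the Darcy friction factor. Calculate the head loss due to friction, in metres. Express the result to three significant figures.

V = 4Q/(πD²) = 4·0.348/(π·0.541²) = 1.514 m/s
Re = VD/ν = 1.514·0.541/1.66×10^-6 = 4.93×10^5 → turbulent
ε/D = 0.0018/541 = 3.33×10^-6
Haaland: f = 0.01313
h_f = f(L/D)V²/(2g) = 0.01313·(39.6/0.541)·1.514²/(2·9.81) = 0.1123 m

h_f ≈ 0.112 m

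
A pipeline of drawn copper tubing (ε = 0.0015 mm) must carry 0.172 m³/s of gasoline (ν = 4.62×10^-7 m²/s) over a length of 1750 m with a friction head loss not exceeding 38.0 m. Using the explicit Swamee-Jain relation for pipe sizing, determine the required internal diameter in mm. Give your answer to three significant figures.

D ≈ 263 mm

Swamee-Jain (Type III): D = 0.66·[ε^1.25·(LQ²/(gh_f))^4.75 + ν·Q^9.4·(L/(gh_f))^5.2]^0.04
LQ²/(gh_f) = 0.1389; L/(gh_f) = 4.694
Term 1 = ε^1.25·(…)^4.75 = 4.44×10^-12; Term 2 = ν·Q^9.4·(…)^5.2 = 9.35×10^-11
D = 0.66·(4.44×10^-12 + 9.35×10^-11)^0.04 = 0.2625 m = 263 mm
Check: V = 3.18 m/s, Re = 1.81×10^6, f = 0.01074, h_f = 36.8 m ≈ 38.0 m ✓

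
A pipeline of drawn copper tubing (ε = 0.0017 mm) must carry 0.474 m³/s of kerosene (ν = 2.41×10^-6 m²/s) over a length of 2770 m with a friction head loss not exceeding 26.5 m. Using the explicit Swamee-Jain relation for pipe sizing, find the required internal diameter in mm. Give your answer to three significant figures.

Swamee-Jain (Type III): D = 0.66·[ε^1.25·(LQ²/(gh_f))^4.75 + ν·Q^9.4·(L/(gh_f))^5.2]^0.04
LQ²/(gh_f) = 2.394; L/(gh_f) = 10.66
Term 1 = ε^1.25·(…)^4.75 = 3.88×10^-6; Term 2 = ν·Q^9.4·(…)^5.2 = 4.76×10^-4
D = 0.66·(3.88×10^-6 + 4.76×10^-4)^0.04 = 0.4862 m = 486 mm
Check: V = 2.55 m/s, Re = 5.15×10^5, f = 0.01308, h_f = 24.8 m ≈ 26.5 m ✓

D ≈ 486 mm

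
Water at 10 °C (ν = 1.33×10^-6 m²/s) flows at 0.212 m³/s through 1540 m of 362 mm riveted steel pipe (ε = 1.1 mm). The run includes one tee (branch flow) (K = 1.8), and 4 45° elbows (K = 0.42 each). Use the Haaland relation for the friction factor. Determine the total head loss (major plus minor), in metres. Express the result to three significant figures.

H_L ≈ 25.2 m

V = 4Q/(πD²) = 2.060 m/s; V²/2g = 0.2163 m
Re = 5.61×10^5, ε/D = 0.00304 → f = 0.02653 (Haaland)
Major: h_f = f(L/D)·V²/2g = 0.02653·4254·0.2163 = 24.41 m
Minor: ΣK = 3.48; h_m = ΣK·V²/2g = 0.7526 m
Total H_L = 24.41 + 0.7526 = 25.16 m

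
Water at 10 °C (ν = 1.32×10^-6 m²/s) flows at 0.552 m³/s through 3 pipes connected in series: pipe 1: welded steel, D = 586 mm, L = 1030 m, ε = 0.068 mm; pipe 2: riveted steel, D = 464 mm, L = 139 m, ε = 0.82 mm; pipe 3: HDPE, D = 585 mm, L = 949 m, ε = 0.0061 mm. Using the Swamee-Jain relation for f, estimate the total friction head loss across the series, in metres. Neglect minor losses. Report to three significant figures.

H ≈ 13.1 m

Pipe 1: V = 2.047 m/s, Re = 9.09×10^5, ε/D = 1.16×10^-4, f = 0.01384, h_1 = f(L/D)V²/2g = 5.195 m
Pipe 2: V = 3.264 m/s, Re = 1.15×10^6, ε/D = 0.00177, f = 0.02292, h_2 = f(L/D)V²/2g = 3.729 m
Pipe 3: V = 2.054 m/s, Re = 9.10×10^5, ε/D = 1.04×10^-5, f = 0.01204, h_3 = f(L/D)V²/2g = 4.197 m
Series → Q common, losses add: H = Σh = 13.12 m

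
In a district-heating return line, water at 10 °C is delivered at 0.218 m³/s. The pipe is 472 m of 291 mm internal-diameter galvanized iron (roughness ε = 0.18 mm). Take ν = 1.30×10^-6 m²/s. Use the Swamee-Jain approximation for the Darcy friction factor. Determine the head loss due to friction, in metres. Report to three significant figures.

h_f ≈ 16.2 m

V = 4Q/(πD²) = 4·0.218/(π·0.291²) = 3.278 m/s
Re = VD/ν = 3.278·0.291/1.30×10^-6 = 7.34×10^5 → turbulent
ε/D = 0.18/291 = 6.19×10^-4
Swamee-Jain: f = 0.01822
h_f = f(L/D)V²/(2g) = 0.01822·(472/0.291)·3.278²/(2·9.81) = 16.18 m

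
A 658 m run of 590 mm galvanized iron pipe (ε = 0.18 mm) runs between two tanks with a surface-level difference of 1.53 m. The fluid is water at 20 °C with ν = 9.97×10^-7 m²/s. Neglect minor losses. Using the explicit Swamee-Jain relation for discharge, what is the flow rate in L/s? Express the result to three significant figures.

Q ≈ 356 L/s

Swamee-Jain (Type II): Q = -0.965·√(gD⁵h_f/L)·ln[ε/(3.7D) + √(3.17ν²L/(gD³h_f))]
√(gD⁵h_f/L) = √(9.81·0.590⁵·1.53/658) = 0.04038
ε/(3.7D) = 8.25×10^-5; √(3.17ν²L/(gD³h_f)) = 2.59×10^-5
Q = -0.965·0.04038·ln(1.084×10^-4) = 0.3558 m³/s
Check: V = 1.30 m/s, Re = 7.70×10^5, f = 0.01600, h_f = 1.54 m ≈ 1.53 m ✓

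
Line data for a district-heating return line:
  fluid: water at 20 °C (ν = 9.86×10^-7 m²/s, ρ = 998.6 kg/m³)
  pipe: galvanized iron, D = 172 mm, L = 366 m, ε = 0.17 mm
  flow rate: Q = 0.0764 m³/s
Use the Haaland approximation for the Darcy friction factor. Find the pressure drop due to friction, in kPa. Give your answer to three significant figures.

V = 4Q/(πD²) = 4·0.0764/(π·0.172²) = 3.288 m/s
Re = VD/ν = 3.288·0.172/9.86×10^-7 = 5.74×10^5 → turbulent
ε/D = 0.17/172 = 9.88×10^-4
Haaland: f = 0.02008
h_f = f(L/D)V²/(2g) = 0.02008·(366/0.172)·3.288²/(2·9.81) = 23.55 m
Δp = ρg·h_f = 998.6·9.81·23.55 = 230.7 kPa

Δp ≈ 231 kPa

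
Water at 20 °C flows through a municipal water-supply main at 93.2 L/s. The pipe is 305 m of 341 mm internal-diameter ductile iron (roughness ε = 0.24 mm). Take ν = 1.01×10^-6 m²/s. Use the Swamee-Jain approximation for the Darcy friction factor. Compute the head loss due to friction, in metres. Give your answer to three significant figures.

h_f ≈ 0.915 m

V = 4Q/(πD²) = 4·0.0932/(π·0.341²) = 1.021 m/s
Re = VD/ν = 1.021·0.341/1.01×10^-6 = 3.45×10^5 → turbulent
ε/D = 0.24/341 = 7.04×10^-4
Swamee-Jain: f = 0.01927
h_f = f(L/D)V²/(2g) = 0.01927·(305/0.341)·1.021²/(2·9.81) = 0.9146 m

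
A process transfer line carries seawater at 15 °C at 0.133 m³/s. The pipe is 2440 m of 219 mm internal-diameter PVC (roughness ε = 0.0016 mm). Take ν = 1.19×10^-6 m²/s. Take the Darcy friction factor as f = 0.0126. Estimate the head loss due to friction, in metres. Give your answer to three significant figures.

V = 4Q/(πD²) = 4·0.133/(π·0.219²) = 3.531 m/s
h_f = f(L/D)V²/(2g) = 0.01260·(2440/0.219)·3.531²/(2·9.81) = 89.20 m

h_f ≈ 89.2 m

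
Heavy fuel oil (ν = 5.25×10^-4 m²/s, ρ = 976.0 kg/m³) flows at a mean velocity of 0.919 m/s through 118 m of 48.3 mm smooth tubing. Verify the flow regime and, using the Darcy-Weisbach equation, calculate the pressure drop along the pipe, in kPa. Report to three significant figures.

Re = VD/ν = 0.919·0.04830/5.25×10^-4 = 84.5 → laminar (Re < 2300)
f = 64/Re = 0.7570
h_f = f(L/D)V²/(2g) = 0.7570·(118/0.04830)·0.919²/(2·9.81) = 79.61 m
Δp = ρg·h_f = 976.0·9.81·79.61 = 762.2 kPa

Δp ≈ 762 kPa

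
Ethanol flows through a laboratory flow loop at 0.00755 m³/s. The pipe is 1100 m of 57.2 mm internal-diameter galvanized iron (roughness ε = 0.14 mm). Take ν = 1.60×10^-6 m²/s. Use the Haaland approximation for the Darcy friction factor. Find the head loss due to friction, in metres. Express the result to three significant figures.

h_f ≈ 220 m

V = 4Q/(πD²) = 4·0.00755/(π·0.0572²) = 2.938 m/s
Re = VD/ν = 2.938·0.0572/1.60×10^-6 = 1.05×10^5 → turbulent
ε/D = 0.14/57.2 = 0.00245
Haaland: f = 0.02605
h_f = f(L/D)V²/(2g) = 0.02605·(1100/0.0572)·2.938²/(2·9.81) = 220.4 m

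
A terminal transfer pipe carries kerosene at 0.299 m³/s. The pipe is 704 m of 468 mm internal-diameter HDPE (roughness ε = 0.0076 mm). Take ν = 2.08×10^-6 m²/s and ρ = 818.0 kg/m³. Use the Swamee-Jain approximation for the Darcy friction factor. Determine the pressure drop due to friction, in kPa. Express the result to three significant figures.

Δp ≈ 25.9 kPa

V = 4Q/(πD²) = 4·0.299/(π·0.468²) = 1.738 m/s
Re = VD/ν = 1.738·0.468/2.08×10^-6 = 3.91×10^5 → turbulent
ε/D = 0.0076/468 = 1.62×10^-5
Swamee-Jain: f = 0.01391
h_f = f(L/D)V²/(2g) = 0.01391·(704/0.468)·1.738²/(2·9.81) = 3.222 m
Δp = ρg·h_f = 818.0·9.81·3.222 = 25.85 kPa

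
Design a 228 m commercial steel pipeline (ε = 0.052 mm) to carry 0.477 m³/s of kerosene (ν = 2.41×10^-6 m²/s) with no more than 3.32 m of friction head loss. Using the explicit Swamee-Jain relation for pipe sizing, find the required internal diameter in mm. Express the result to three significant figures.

Swamee-Jain (Type III): D = 0.66·[ε^1.25·(LQ²/(gh_f))^4.75 + ν·Q^9.4·(L/(gh_f))^5.2]^0.04
LQ²/(gh_f) = 1.593; L/(gh_f) = 7.000
Term 1 = ε^1.25·(…)^4.75 = 4.03×10^-5; Term 2 = ν·Q^9.4·(…)^5.2 = 5.69×10^-5
D = 0.66·(4.03×10^-5 + 5.69×10^-5)^0.04 = 0.4561 m = 456 mm
Check: V = 2.92 m/s, Re = 5.53×10^5, f = 0.01447, h_f = 3.14 m ≈ 3.32 m ✓

D ≈ 456 mm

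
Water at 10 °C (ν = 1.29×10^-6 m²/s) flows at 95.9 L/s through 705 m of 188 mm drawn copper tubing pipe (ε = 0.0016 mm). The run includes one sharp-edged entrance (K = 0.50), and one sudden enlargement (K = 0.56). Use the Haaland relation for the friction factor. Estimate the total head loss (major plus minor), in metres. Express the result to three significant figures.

H_L ≈ 30.6 m

V = 4Q/(πD²) = 3.455 m/s; V²/2g = 0.6083 m
Re = 5.03×10^5, ε/D = 8.51×10^-6 → f = 0.01314 (Haaland)
Major: h_f = f(L/D)·V²/2g = 0.01314·3750·0.6083 = 29.98 m
Minor: ΣK = 1.06; h_m = ΣK·V²/2g = 0.6448 m
Total H_L = 29.98 + 0.6448 = 30.63 m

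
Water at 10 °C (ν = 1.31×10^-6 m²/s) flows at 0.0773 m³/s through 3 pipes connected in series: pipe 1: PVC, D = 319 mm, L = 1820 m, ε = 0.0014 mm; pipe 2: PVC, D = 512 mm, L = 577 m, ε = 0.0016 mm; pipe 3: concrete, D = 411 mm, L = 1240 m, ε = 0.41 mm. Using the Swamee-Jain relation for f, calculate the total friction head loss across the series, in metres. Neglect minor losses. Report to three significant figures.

H ≈ 5.35 m

Pipe 1: V = 0.9672 m/s, Re = 2.36×10^5, ε/D = 4.39×10^-6, f = 0.01509, h_1 = f(L/D)V²/2g = 4.106 m
Pipe 2: V = 0.3754 m/s, Re = 1.47×10^5, ε/D = 3.13×10^-6, f = 0.01654, h_2 = f(L/D)V²/2g = 0.1339 m
Pipe 3: V = 0.5826 m/s, Re = 1.83×10^5, ε/D = 9.98×10^-4, f = 0.02130, h_3 = f(L/D)V²/2g = 1.112 m
Series → Q common, losses add: H = Σh = 5.352 m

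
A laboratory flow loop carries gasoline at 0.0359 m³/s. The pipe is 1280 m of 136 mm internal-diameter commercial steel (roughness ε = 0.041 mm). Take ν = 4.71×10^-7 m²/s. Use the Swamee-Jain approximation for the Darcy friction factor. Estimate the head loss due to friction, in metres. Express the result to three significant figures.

h_f ≈ 47.0 m

V = 4Q/(πD²) = 4·0.0359/(π·0.136²) = 2.471 m/s
Re = VD/ν = 2.471·0.136/4.71×10^-7 = 7.14×10^5 → turbulent
ε/D = 0.041/136 = 3.01×10^-4
Swamee-Jain: f = 0.01603
h_f = f(L/D)V²/(2g) = 0.01603·(1280/0.136)·2.471²/(2·9.81) = 46.96 m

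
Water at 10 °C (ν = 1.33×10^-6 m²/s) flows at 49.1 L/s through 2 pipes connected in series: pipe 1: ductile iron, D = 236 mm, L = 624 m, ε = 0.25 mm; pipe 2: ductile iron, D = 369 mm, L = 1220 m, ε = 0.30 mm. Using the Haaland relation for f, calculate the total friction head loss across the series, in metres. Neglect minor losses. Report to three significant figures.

H ≈ 4.33 m

Pipe 1: V = 1.122 m/s, Re = 1.99×10^5, ε/D = 0.00106, f = 0.02115, h_1 = f(L/D)V²/2g = 3.591 m
Pipe 2: V = 0.4591 m/s, Re = 1.27×10^5, ε/D = 8.13×10^-4, f = 0.02082, h_2 = f(L/D)V²/2g = 0.7396 m
Series → Q common, losses add: H = Σh = 4.331 m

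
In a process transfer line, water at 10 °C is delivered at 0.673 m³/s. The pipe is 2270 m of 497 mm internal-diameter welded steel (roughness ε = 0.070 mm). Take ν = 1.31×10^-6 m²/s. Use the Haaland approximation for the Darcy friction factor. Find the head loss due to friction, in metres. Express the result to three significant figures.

V = 4Q/(πD²) = 4·0.673/(π·0.497²) = 3.469 m/s
Re = VD/ν = 3.469·0.497/1.31×10^-6 = 1.32×10^6 → turbulent
ε/D = 0.070/497 = 1.41×10^-4
Haaland: f = 0.01366
h_f = f(L/D)V²/(2g) = 0.01366·(2270/0.497)·3.469²/(2·9.81) = 38.28 m

h_f ≈ 38.3 m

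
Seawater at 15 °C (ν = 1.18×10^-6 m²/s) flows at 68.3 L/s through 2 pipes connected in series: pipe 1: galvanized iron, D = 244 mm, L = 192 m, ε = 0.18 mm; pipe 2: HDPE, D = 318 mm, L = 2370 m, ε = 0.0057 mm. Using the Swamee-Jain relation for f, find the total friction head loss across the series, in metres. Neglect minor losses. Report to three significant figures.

H ≈ 5.97 m

Pipe 1: V = 1.461 m/s, Re = 3.02×10^5, ε/D = 7.38×10^-4, f = 0.01957, h_1 = f(L/D)V²/2g = 1.674 m
Pipe 2: V = 0.8600 m/s, Re = 2.32×10^5, ε/D = 1.79×10^-5, f = 0.01527, h_2 = f(L/D)V²/2g = 4.291 m
Series → Q common, losses add: H = Σh = 5.965 m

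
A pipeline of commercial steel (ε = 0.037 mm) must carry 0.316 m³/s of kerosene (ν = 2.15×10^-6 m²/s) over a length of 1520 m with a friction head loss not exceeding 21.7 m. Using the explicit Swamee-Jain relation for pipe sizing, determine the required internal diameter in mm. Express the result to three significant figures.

D ≈ 388 mm

Swamee-Jain (Type III): D = 0.66·[ε^1.25·(LQ²/(gh_f))^4.75 + ν·Q^9.4·(L/(gh_f))^5.2]^0.04
LQ²/(gh_f) = 0.7130; L/(gh_f) = 7.140
Term 1 = ε^1.25·(…)^4.75 = 5.79×10^-7; Term 2 = ν·Q^9.4·(…)^5.2 = 1.17×10^-6
D = 0.66·(5.79×10^-7 + 1.17×10^-6)^0.04 = 0.3884 m = 388 mm
Check: V = 2.67 m/s, Re = 4.82×10^5, f = 0.01447, h_f = 20.5 m ≈ 21.7 m ✓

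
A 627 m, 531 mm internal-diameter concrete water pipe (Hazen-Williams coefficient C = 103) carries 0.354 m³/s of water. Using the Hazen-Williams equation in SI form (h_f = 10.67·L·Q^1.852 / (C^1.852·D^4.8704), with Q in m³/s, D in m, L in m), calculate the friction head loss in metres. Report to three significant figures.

h_f ≈ 3.99 m

h_f = 10.67·627·0.354^1.852 / (103^1.852·0.531^4.8704) = 3.993 m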